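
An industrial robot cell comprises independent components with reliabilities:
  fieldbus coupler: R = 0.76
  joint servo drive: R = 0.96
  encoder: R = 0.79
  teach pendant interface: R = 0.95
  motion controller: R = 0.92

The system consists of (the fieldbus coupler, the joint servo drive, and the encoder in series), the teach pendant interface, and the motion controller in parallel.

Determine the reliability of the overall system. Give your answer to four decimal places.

0.9983

Series (fieldbus coupler, joint servo drive, and encoder): 0.760000 × 0.960000 × 0.790000 = 0.576384
Parallel ([0.576384], teach pendant interface, and motion controller): 1 − (1 − 0.576384)(1 − 0.950000)(1 − 0.920000) = 0.9983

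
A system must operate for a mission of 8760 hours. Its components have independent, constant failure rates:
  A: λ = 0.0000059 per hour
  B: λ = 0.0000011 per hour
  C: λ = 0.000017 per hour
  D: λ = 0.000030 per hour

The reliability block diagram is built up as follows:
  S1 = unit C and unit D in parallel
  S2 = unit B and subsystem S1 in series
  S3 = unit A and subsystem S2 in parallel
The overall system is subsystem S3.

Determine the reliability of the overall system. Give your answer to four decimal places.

R(A) = exp(−0.0000059 × 8760) = 0.949629
R(B) = exp(−0.0000011 × 8760) = 0.990410
R(C) = exp(−0.000017 × 8760) = 0.861638
R(D) = exp(−0.000030 × 8760) = 0.768896
Parallel (C and D): 1 − (1 − 0.861638)(1 − 0.768896) = 0.968024
Series (B and [0.968024]): 0.990410 × 0.968024 = 0.958741
Parallel (A and [0.958741]): 1 − (1 − 0.949629)(1 − 0.958741) = 0.9979

0.9979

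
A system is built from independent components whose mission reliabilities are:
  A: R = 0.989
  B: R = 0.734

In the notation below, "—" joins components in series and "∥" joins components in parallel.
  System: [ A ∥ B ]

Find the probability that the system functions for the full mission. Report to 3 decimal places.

0.997

Parallel (A and B): 1 − (1 − 0.98900)(1 − 0.73400) = 0.997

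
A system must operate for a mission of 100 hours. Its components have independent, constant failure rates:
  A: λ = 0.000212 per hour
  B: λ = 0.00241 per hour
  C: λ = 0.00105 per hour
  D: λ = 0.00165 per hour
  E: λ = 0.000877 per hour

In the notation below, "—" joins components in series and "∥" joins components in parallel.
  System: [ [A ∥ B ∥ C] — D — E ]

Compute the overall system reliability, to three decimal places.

0.776

R(A) = exp(−0.000212 × 100) = 0.97902
R(B) = exp(−0.00241 × 100) = 0.78584
R(C) = exp(−0.00105 × 100) = 0.90032
R(D) = exp(−0.00165 × 100) = 0.84789
R(E) = exp(−0.000877 × 100) = 0.91604
Parallel (A, B, and C): 1 − (1 − 0.97902)(1 − 0.78584)(1 − 0.90032) = 0.99955
Series ([0.99955], D, and E): 0.99955 × 0.84789 × 0.91604 = 0.776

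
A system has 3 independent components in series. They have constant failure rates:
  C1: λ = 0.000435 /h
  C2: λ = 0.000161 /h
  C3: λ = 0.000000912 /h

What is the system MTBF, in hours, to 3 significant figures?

Series of exponential components: λ_sys = Σ λ_i
λ_sys = 0.000435 + 0.000161 + 0.000000912 = 5.9691e-04 /h
MTBF = 1 / λ_sys = 1680 h

1680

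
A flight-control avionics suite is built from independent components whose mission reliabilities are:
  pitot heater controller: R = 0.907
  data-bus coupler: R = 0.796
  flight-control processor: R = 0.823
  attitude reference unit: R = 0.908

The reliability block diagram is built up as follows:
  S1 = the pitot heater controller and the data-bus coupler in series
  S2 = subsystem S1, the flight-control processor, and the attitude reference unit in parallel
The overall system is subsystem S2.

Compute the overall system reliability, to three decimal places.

0.995

Series (pitot heater controller and data-bus coupler): 0.90700 × 0.79600 = 0.72197
Parallel ([0.72197], flight-control processor, and attitude reference unit): 1 − (1 − 0.72197)(1 − 0.82300)(1 − 0.90800) = 0.995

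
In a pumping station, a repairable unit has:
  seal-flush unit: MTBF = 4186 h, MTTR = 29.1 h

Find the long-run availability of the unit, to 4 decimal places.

A(seal-flush unit) = MTBF/(MTBF+MTTR) = 4186/(4186+29.1) = 0.9931

0.9931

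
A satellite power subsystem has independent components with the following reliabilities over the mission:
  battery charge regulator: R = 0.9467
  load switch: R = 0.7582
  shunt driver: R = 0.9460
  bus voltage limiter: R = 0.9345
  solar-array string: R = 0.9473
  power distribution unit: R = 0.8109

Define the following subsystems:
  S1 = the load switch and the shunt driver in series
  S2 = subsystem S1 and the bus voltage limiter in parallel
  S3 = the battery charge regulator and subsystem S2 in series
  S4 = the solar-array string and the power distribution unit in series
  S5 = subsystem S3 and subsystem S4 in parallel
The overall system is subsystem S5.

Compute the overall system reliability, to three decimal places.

0.984

Series (load switch and shunt driver): 0.75820 × 0.94600 = 0.71726
Parallel ([0.71726] and bus voltage limiter): 1 − (1 − 0.71726)(1 − 0.93450) = 0.98148
Series (battery charge regulator and [0.98148]): 0.94670 × 0.98148 = 0.92917
Series (solar-array string and power distribution unit): 0.94730 × 0.81090 = 0.76817
Parallel ([0.92917] and [0.76817]): 1 − (1 − 0.92917)(1 − 0.76817) = 0.984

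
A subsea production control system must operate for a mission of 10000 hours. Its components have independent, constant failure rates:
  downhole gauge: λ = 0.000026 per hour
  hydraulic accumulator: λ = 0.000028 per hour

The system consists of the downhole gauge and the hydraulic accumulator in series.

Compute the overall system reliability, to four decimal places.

0.5827

R(downhole gauge) = exp(−0.000026 × 10000) = 0.771052
R(hydraulic accumulator) = exp(−0.000028 × 10000) = 0.755784
Series (downhole gauge and hydraulic accumulator): 0.771052 × 0.755784 = 0.5827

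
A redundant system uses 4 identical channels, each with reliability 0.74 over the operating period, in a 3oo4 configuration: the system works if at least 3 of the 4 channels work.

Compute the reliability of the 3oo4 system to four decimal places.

R = Σ_{i=3}^{4} C(4,i) p^i (1−p)^{4−i} with p = 0.74
C(4,3)·0.74^3·0.26^1 = 0.421433
C(4,4)·0.74^4·0.26^0 = 0.299866
Sum = 0.7213

0.7213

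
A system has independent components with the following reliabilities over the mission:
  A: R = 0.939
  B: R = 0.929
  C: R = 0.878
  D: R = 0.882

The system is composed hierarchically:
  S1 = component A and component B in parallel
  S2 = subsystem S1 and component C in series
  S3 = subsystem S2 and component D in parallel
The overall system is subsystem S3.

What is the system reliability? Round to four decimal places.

0.9852

Parallel (A and B): 1 − (1 − 0.939000)(1 − 0.929000) = 0.995669
Series ([0.995669] and C): 0.995669 × 0.878000 = 0.874197
Parallel ([0.874197] and D): 1 − (1 − 0.874197)(1 − 0.882000) = 0.9852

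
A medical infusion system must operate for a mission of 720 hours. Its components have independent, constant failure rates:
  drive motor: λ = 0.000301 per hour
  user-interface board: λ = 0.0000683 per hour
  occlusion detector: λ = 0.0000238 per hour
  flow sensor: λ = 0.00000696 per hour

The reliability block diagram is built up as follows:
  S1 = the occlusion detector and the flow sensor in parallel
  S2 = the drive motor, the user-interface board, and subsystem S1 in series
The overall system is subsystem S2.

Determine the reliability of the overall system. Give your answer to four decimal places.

R(drive motor) = exp(−0.000301 × 720) = 0.805155
R(user-interface board) = exp(−0.0000683 × 720) = 0.952014
R(occlusion detector) = exp(−0.0000238 × 720) = 0.983010
R(flow sensor) = exp(−0.00000696 × 720) = 0.995001
Parallel (occlusion detector and flow sensor): 1 − (1 − 0.983010)(1 − 0.995001) = 0.999915
Series (drive motor, user-interface board, and [0.999915]): 0.805155 × 0.952014 × 0.999915 = 0.7665

0.7665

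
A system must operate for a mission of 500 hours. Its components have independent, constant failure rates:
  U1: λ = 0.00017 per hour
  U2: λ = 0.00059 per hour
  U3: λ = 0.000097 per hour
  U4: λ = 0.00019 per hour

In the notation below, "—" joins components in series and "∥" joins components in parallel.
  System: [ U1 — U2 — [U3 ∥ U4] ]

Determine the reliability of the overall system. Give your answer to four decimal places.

0.6809

R(U1) = exp(−0.00017 × 500) = 0.918512
R(U2) = exp(−0.00059 × 500) = 0.744532
R(U3) = exp(−0.000097 × 500) = 0.952657
R(U4) = exp(−0.00019 × 500) = 0.909373
Parallel (U3 and U4): 1 − (1 − 0.952657)(1 − 0.909373) = 0.995709
Series (U1, U2, and [0.995709]): 0.918512 × 0.744532 × 0.995709 = 0.6809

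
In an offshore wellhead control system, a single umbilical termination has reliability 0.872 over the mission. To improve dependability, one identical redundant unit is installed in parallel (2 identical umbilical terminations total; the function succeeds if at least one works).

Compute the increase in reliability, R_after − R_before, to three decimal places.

R_before = 0.872
R_after = 1 − (1 − 0.872)^2 = 0.984
ΔR = 0.984 − 0.872 = 0.112

0.112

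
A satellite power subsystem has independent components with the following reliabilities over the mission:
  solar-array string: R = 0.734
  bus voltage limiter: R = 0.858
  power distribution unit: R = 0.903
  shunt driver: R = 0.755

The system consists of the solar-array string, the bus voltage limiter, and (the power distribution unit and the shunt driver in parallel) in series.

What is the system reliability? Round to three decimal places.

Parallel (power distribution unit and shunt driver): 1 − (1 − 0.90300)(1 − 0.75500) = 0.97624
Series (solar-array string, bus voltage limiter, and [0.97624]): 0.73400 × 0.85800 × 0.97624 = 0.615

0.615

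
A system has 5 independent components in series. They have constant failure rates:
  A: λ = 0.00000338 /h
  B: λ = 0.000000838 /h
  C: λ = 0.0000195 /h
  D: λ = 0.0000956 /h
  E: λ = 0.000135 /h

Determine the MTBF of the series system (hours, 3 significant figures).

Series of exponential components: λ_sys = Σ λ_i
λ_sys = 0.00000338 + 0.000000838 + 0.0000195 + 0.0000956 + 0.000135 = 2.5432e-04 /h
MTBF = 1 / λ_sys = 3930 h

3930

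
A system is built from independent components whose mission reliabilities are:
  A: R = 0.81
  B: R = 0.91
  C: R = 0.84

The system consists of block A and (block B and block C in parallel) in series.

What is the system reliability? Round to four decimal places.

Parallel (B and C): 1 − (1 − 0.910000)(1 − 0.840000) = 0.985600
Series (A and [0.985600]): 0.810000 × 0.985600 = 0.7983

0.7983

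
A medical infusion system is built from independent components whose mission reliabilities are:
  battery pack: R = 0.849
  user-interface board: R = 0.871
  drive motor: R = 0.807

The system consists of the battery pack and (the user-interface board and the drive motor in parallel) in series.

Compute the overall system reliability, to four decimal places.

Parallel (user-interface board and drive motor): 1 − (1 − 0.871000)(1 − 0.807000) = 0.975103
Series (battery pack and [0.975103]): 0.849000 × 0.975103 = 0.8279

0.8279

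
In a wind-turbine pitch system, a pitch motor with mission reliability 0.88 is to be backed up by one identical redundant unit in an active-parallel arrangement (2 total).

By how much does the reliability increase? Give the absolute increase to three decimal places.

0.106

R_before = 0.88
R_after = 1 − (1 − 0.88)^2 = 0.986
ΔR = 0.986 − 0.88 = 0.106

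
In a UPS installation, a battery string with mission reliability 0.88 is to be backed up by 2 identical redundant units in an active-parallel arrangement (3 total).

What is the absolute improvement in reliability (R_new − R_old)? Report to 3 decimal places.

R_before = 0.88
R_after = 1 − (1 − 0.88)^3 = 0.998
ΔR = 0.998 − 0.88 = 0.118

0.118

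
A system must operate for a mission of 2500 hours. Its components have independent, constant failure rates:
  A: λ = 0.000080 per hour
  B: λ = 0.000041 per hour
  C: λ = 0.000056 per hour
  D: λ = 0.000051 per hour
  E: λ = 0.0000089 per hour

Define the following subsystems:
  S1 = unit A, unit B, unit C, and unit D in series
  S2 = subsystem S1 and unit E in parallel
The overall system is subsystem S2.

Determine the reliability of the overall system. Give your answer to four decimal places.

0.9904

R(A) = exp(−0.000080 × 2500) = 0.818731
R(B) = exp(−0.000041 × 2500) = 0.902578
R(C) = exp(−0.000056 × 2500) = 0.869358
R(D) = exp(−0.000051 × 2500) = 0.880293
R(E) = exp(−0.0000089 × 2500) = 0.977996
Series (A, B, C, and D): 0.818731 × 0.902578 × 0.869358 × 0.880293 = 0.565525
Parallel ([0.565525] and E): 1 − (1 − 0.565525)(1 − 0.977996) = 0.9904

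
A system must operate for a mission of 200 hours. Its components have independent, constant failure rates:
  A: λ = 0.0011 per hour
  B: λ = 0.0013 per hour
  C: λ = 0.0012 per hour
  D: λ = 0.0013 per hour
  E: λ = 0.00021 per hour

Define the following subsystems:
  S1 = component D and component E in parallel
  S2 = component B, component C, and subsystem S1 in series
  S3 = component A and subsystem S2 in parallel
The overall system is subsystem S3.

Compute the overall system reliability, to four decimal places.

R(A) = exp(−0.0011 × 200) = 0.802519
R(B) = exp(−0.0013 × 200) = 0.771052
R(C) = exp(−0.0012 × 200) = 0.786628
R(D) = exp(−0.0013 × 200) = 0.771052
R(E) = exp(−0.00021 × 200) = 0.958870
Parallel (D and E): 1 − (1 − 0.771052)(1 − 0.958870) = 0.990583
Series (B, C, and [0.990583]): 0.771052 × 0.786628 × 0.990583 = 0.600819
Parallel (A and [0.600819]): 1 − (1 − 0.802519)(1 − 0.600819) = 0.9212

0.9212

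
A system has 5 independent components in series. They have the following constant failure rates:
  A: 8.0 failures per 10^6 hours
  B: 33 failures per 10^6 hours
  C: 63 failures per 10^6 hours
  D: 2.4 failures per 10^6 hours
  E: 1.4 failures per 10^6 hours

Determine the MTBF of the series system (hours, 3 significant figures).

9280

Series of exponential components: λ_sys = Σ λ_i
λ_sys = 0.0000080 + 0.000033 + 0.000063 + 0.0000024 + 0.0000014 = 1.0780e-04 /h
MTBF = 1 / λ_sys = 9280 h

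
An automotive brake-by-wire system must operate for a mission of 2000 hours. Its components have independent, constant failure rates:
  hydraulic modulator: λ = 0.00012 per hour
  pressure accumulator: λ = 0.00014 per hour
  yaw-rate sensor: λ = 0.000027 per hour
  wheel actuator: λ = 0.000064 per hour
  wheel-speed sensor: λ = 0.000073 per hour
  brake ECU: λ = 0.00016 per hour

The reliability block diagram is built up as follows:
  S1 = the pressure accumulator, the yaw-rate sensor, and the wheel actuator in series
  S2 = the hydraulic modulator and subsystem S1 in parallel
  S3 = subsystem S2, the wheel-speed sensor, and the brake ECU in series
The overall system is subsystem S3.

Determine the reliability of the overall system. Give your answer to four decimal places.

0.5780

R(hydraulic modulator) = exp(−0.00012 × 2000) = 0.786628
R(pressure accumulator) = exp(−0.00014 × 2000) = 0.755784
R(yaw-rate sensor) = exp(−0.000027 × 2000) = 0.947432
R(wheel actuator) = exp(−0.000064 × 2000) = 0.879853
R(wheel-speed sensor) = exp(−0.000073 × 2000) = 0.864158
R(brake ECU) = exp(−0.00016 × 2000) = 0.726149
Series (pressure accumulator, yaw-rate sensor, and wheel actuator): 0.755784 × 0.947432 × 0.879853 = 0.630022
Parallel (hydraulic modulator and [0.630022]): 1 − (1 − 0.786628)(1 − 0.630022) = 0.921057
Series ([0.921057], wheel-speed sensor, and brake ECU): 0.921057 × 0.864158 × 0.726149 = 0.5780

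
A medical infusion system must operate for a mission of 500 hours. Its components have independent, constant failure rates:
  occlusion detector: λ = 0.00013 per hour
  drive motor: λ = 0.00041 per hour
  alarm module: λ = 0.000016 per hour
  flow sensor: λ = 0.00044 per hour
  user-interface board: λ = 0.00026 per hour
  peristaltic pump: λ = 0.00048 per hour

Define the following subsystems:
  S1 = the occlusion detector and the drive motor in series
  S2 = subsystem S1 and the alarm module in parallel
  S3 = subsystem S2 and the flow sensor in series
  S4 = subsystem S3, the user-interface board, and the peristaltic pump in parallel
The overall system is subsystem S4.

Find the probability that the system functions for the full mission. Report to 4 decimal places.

0.9948

R(occlusion detector) = exp(−0.00013 × 500) = 0.937067
R(drive motor) = exp(−0.00041 × 500) = 0.814647
R(alarm module) = exp(−0.000016 × 500) = 0.992032
R(flow sensor) = exp(−0.00044 × 500) = 0.802519
R(user-interface board) = exp(−0.00026 × 500) = 0.878095
R(peristaltic pump) = exp(−0.00048 × 500) = 0.786628
Series (occlusion detector and drive motor): 0.937067 × 0.814647 = 0.763379
Parallel ([0.763379] and alarm module): 1 − (1 − 0.763379)(1 − 0.992032) = 0.998115
Series ([0.998115] and flow sensor): 0.998115 × 0.802519 = 0.801006
Parallel ([0.801006], user-interface board, and peristaltic pump): 1 − (1 − 0.801006)(1 − 0.878095)(1 − 0.786628) = 0.9948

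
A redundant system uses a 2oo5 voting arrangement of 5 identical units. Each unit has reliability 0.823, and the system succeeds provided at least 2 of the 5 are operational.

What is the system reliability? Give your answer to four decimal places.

R = Σ_{i=2}^{5} C(5,i) p^i (1−p)^{5−i} with p = 0.823
C(5,2)·0.823^2·0.177^3 = 0.037559
C(5,3)·0.823^3·0.177^2 = 0.174641
C(5,4)·0.823^4·0.177^1 = 0.406015
C(5,5)·0.823^5·0.177^0 = 0.377571
Sum = 0.9958

0.9958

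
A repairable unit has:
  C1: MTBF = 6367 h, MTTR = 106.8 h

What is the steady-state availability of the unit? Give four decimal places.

0.9835

A(C1) = MTBF/(MTBF+MTTR) = 6367/(6367+106.8) = 0.9835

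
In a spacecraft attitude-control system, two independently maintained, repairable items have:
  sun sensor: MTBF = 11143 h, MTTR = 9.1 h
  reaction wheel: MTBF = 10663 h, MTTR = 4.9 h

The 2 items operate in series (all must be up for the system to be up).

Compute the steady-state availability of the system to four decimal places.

0.9987

A(sun sensor) = MTBF/(MTBF+MTTR) = 11143/(11143+9.1) = 0.999184
A(reaction wheel) = MTBF/(MTBF+MTTR) = 10663/(10663+4.9) = 0.999541
Series availability: 0.999184 × 0.999541 = 0.9987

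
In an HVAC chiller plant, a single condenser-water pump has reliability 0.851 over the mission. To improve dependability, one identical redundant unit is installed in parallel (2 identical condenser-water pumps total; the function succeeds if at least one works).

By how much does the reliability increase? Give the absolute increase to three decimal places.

R_before = 0.851
R_after = 1 − (1 − 0.851)^2 = 0.978
ΔR = 0.978 − 0.851 = 0.127

0.127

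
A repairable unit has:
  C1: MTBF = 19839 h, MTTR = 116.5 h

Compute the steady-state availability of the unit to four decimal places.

A(C1) = MTBF/(MTBF+MTTR) = 19839/(19839+116.5) = 0.9942

0.9942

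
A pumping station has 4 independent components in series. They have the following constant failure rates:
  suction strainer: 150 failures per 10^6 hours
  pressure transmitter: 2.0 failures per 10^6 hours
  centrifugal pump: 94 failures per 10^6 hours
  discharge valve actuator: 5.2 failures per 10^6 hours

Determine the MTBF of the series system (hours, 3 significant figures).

Series of exponential components: λ_sys = Σ λ_i
λ_sys = 0.00015 + 0.0000020 + 0.000094 + 0.0000052 = 2.5120e-04 /h
MTBF = 1 / λ_sys = 3980 h

3980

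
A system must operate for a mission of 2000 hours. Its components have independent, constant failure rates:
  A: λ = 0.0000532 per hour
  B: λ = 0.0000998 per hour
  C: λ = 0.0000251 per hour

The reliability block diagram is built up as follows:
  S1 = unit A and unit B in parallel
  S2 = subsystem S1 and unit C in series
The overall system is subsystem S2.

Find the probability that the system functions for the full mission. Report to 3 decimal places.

0.934

R(A) = exp(−0.0000532 × 2000) = 0.89906
R(B) = exp(−0.0000998 × 2000) = 0.81906
R(C) = exp(−0.0000251 × 2000) = 0.95104
Parallel (A and B): 1 − (1 − 0.89906)(1 − 0.81906) = 0.98174
Series ([0.98174] and C): 0.98174 × 0.95104 = 0.934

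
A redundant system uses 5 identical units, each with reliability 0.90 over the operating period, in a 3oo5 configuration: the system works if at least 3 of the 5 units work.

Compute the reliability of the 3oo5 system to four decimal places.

R = Σ_{i=3}^{5} C(5,i) p^i (1−p)^{5−i} with p = 0.90
C(5,3)·0.90^3·0.10^2 = 0.072900
C(5,4)·0.90^4·0.10^1 = 0.328050
C(5,5)·0.90^5·0.10^0 = 0.590490
Sum = 0.9914

0.9914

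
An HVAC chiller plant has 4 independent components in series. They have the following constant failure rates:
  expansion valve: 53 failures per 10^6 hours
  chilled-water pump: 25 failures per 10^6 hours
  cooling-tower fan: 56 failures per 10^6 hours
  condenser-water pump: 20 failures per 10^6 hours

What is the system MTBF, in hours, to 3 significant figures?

Series of exponential components: λ_sys = Σ λ_i
λ_sys = 0.000053 + 0.000025 + 0.000056 + 0.000020 = 1.5400e-04 /h
MTBF = 1 / λ_sys = 6490 h

6490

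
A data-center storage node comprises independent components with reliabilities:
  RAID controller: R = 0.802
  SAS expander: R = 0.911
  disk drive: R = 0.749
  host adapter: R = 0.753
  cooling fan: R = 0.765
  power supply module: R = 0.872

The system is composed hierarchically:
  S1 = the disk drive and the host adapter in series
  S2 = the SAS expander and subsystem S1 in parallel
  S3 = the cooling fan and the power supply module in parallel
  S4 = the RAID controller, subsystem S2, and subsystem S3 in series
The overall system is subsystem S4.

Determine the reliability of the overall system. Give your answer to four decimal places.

0.7477

Series (disk drive and host adapter): 0.749000 × 0.753000 = 0.563997
Parallel (SAS expander and [0.563997]): 1 − (1 − 0.911000)(1 − 0.563997) = 0.961196
Parallel (cooling fan and power supply module): 1 − (1 − 0.765000)(1 − 0.872000) = 0.969920
Series (RAID controller, [0.961196], and [0.969920]): 0.802000 × 0.961196 × 0.969920 = 0.7477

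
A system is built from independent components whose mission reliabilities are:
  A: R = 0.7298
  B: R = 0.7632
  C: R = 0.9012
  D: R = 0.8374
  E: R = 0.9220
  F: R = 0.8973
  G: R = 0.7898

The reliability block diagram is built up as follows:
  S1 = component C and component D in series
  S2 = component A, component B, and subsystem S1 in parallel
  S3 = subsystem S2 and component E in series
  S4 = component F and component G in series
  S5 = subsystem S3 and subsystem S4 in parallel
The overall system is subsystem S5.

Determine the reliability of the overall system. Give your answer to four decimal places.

Series (C and D): 0.901200 × 0.837400 = 0.754665
Parallel (A, B, and [0.754665]): 1 − (1 − 0.729800)(1 − 0.763200)(1 − 0.754665) = 0.984303
Series ([0.984303] and E): 0.984303 × 0.922000 = 0.907527
Series (F and G): 0.897300 × 0.789800 = 0.708688
Parallel ([0.907527] and [0.708688]): 1 − (1 − 0.907527)(1 − 0.708688) = 0.9731

0.9731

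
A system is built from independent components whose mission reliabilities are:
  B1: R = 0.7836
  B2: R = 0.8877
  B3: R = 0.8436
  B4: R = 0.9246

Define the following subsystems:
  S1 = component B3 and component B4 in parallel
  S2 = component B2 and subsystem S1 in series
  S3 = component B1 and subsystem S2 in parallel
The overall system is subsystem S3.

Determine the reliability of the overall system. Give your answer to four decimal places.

0.9734

Parallel (B3 and B4): 1 − (1 − 0.843600)(1 − 0.924600) = 0.988207
Series (B2 and [0.988207]): 0.887700 × 0.988207 = 0.877231
Parallel (B1 and [0.877231]): 1 − (1 − 0.783600)(1 − 0.877231) = 0.9734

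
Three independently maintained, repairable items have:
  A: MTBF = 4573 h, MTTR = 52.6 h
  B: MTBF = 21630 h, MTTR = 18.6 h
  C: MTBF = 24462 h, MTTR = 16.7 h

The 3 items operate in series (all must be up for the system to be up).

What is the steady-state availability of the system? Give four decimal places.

0.9871

A(A) = MTBF/(MTBF+MTTR) = 4573/(4573+52.6) = 0.988629
A(B) = MTBF/(MTBF+MTTR) = 21630/(21630+18.6) = 0.999141
A(C) = MTBF/(MTBF+MTTR) = 24462/(24462+16.7) = 0.999318
Series availability: 0.988629 × 0.999141 × 0.999318 = 0.9871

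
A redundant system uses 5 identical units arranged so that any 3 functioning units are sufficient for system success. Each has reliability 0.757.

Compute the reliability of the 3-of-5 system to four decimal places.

R = Σ_{i=3}^{5} C(5,i) p^i (1−p)^{5−i} with p = 0.757
C(5,3)·0.757^3·0.243^2 = 0.256153
C(5,4)·0.757^4·0.243^1 = 0.398988
C(5,5)·0.757^5·0.243^0 = 0.248588
Sum = 0.9037

0.9037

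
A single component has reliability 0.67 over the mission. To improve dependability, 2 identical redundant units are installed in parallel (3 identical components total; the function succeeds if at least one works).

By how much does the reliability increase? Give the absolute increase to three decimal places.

0.294

R_before = 0.67
R_after = 1 − (1 − 0.67)^3 = 0.964
ΔR = 0.964 − 0.67 = 0.294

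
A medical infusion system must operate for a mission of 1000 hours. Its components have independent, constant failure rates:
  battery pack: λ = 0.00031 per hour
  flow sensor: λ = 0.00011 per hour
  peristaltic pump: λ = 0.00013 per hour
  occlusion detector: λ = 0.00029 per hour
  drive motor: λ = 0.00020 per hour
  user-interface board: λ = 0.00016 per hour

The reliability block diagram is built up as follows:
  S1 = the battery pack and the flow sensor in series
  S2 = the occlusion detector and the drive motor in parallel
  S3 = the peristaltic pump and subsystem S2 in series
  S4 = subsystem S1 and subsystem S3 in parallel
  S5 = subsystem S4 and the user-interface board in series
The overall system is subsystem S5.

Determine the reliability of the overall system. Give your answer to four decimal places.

R(battery pack) = exp(−0.00031 × 1000) = 0.733447
R(flow sensor) = exp(−0.00011 × 1000) = 0.895834
R(peristaltic pump) = exp(−0.00013 × 1000) = 0.878095
R(occlusion detector) = exp(−0.00029 × 1000) = 0.748264
R(drive motor) = exp(−0.00020 × 1000) = 0.818731
R(user-interface board) = exp(−0.00016 × 1000) = 0.852144
Series (battery pack and flow sensor): 0.733447 × 0.895834 = 0.657047
Parallel (occlusion detector and drive motor): 1 − (1 − 0.748264)(1 − 0.818731) = 0.954368
Series (peristaltic pump and [0.954368]): 0.878095 × 0.954368 = 0.838026
Parallel ([0.657047] and [0.838026]): 1 − (1 − 0.657047)(1 − 0.838026) = 0.944451
Series ([0.944451] and user-interface board): 0.944451 × 0.852144 = 0.8048

0.8048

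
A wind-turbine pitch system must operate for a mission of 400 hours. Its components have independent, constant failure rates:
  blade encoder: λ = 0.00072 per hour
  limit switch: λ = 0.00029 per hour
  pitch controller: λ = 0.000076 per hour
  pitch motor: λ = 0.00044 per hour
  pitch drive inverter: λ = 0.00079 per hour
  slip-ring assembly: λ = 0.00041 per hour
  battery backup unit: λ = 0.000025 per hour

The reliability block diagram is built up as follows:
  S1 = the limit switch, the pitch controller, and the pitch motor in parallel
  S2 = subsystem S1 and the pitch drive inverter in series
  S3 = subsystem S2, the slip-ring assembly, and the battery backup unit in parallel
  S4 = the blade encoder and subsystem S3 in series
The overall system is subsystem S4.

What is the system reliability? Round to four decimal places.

R(blade encoder) = exp(−0.00072 × 400) = 0.749762
R(limit switch) = exp(−0.00029 × 400) = 0.890475
R(pitch controller) = exp(−0.000076 × 400) = 0.970057
R(pitch motor) = exp(−0.00044 × 400) = 0.838618
R(pitch drive inverter) = exp(−0.00079 × 400) = 0.729059
R(slip-ring assembly) = exp(−0.00041 × 400) = 0.848742
R(battery backup unit) = exp(−0.000025 × 400) = 0.990050
Parallel (limit switch, pitch controller, and pitch motor): 1 − (1 − 0.890475)(1 − 0.970057)(1 − 0.838618) = 0.999471
Series ([0.999471] and pitch drive inverter): 0.999471 × 0.729059 = 0.728673
Parallel ([0.728673], slip-ring assembly, and battery backup unit): 1 − (1 − 0.728673)(1 − 0.848742)(1 − 0.990050) = 0.999592
Series (blade encoder and [0.999592]): 0.749762 × 0.999592 = 0.7495

0.7495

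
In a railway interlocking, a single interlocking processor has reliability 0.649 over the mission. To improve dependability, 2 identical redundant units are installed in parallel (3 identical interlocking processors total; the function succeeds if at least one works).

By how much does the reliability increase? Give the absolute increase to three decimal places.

0.308

R_before = 0.649
R_after = 1 − (1 − 0.649)^3 = 0.957
ΔR = 0.957 − 0.649 = 0.308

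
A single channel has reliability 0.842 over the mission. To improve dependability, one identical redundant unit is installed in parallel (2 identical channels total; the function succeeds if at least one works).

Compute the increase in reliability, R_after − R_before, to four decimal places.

R_before = 0.842
R_after = 1 − (1 − 0.842)^2 = 0.9750
ΔR = 0.9750 − 0.842 = 0.1330

0.1330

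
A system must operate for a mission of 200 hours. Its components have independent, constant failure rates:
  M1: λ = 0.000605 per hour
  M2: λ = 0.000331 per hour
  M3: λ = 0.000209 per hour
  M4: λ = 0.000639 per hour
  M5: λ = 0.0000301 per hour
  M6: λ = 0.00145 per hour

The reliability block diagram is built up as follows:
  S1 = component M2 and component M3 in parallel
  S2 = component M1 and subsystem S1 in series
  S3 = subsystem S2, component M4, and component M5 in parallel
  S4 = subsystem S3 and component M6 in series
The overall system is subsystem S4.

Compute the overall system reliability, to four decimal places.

R(M1) = exp(−0.000605 × 200) = 0.886034
R(M2) = exp(−0.000331 × 200) = 0.935944
R(M3) = exp(−0.000209 × 200) = 0.959062
R(M4) = exp(−0.000639 × 200) = 0.880029
R(M5) = exp(−0.0000301 × 200) = 0.993998
R(M6) = exp(−0.00145 × 200) = 0.748264
Parallel (M2 and M3): 1 − (1 − 0.935944)(1 − 0.959062) = 0.997378
Series (M1 and [0.997378]): 0.886034 × 0.997378 = 0.883711
Parallel ([0.883711], M4, and M5): 1 − (1 − 0.883711)(1 − 0.880029)(1 − 0.993998) = 0.999916
Series ([0.999916] and M6): 0.999916 × 0.748264 = 0.7482

0.7482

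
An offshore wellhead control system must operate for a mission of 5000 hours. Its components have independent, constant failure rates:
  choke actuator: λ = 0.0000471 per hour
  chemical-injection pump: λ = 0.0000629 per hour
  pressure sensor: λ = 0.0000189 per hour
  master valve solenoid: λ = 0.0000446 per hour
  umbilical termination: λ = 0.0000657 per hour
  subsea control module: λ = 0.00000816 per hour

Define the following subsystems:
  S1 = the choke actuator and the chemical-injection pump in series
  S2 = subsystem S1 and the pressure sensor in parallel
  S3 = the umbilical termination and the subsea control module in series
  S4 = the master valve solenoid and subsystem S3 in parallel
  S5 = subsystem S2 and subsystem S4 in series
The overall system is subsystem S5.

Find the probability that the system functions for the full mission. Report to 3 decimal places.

0.902

R(choke actuator) = exp(−0.0000471 × 5000) = 0.79018
R(chemical-injection pump) = exp(−0.0000629 × 5000) = 0.73015
R(pressure sensor) = exp(−0.0000189 × 5000) = 0.90983
R(master valve solenoid) = exp(−0.0000446 × 5000) = 0.80011
R(umbilical termination) = exp(−0.0000657 × 5000) = 0.72000
R(subsea control module) = exp(−0.00000816 × 5000) = 0.96002
Series (choke actuator and chemical-injection pump): 0.79018 × 0.73015 = 0.57695
Parallel ([0.57695] and pressure sensor): 1 − (1 − 0.57695)(1 − 0.90983) = 0.96185
Series (umbilical termination and subsea control module): 0.72000 × 0.96002 = 0.69121
Parallel (master valve solenoid and [0.69121]): 1 − (1 − 0.80011)(1 − 0.69121) = 0.93828
Series ([0.96185] and [0.93828]): 0.96185 × 0.93828 = 0.902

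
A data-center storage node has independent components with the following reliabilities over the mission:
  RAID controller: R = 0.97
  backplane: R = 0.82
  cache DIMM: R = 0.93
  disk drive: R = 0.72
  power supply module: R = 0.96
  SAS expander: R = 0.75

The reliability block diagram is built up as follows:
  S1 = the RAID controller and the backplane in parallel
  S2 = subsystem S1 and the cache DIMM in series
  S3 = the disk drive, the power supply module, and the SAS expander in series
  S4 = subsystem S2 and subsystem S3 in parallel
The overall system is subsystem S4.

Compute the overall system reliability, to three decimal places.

Parallel (RAID controller and backplane): 1 − (1 − 0.97000)(1 − 0.82000) = 0.99460
Series ([0.99460] and cache DIMM): 0.99460 × 0.93000 = 0.92498
Series (disk drive, power supply module, and SAS expander): 0.72000 × 0.96000 × 0.75000 = 0.51840
Parallel ([0.92498] and [0.51840]): 1 − (1 − 0.92498)(1 − 0.51840) = 0.964

0.964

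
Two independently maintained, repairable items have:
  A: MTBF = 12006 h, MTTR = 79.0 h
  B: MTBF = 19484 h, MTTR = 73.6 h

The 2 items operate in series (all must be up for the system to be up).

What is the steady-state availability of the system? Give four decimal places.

0.9897

A(A) = MTBF/(MTBF+MTTR) = 12006/(12006+79.0) = 0.993463
A(B) = MTBF/(MTBF+MTTR) = 19484/(19484+73.6) = 0.996237
Series availability: 0.993463 × 0.996237 = 0.9897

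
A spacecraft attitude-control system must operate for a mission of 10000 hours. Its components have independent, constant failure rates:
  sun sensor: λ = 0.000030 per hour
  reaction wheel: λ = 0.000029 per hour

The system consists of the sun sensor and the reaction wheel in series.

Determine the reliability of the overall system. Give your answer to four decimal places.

0.5543

R(sun sensor) = exp(−0.000030 × 10000) = 0.740818
R(reaction wheel) = exp(−0.000029 × 10000) = 0.748264
Series (sun sensor and reaction wheel): 0.740818 × 0.748264 = 0.5543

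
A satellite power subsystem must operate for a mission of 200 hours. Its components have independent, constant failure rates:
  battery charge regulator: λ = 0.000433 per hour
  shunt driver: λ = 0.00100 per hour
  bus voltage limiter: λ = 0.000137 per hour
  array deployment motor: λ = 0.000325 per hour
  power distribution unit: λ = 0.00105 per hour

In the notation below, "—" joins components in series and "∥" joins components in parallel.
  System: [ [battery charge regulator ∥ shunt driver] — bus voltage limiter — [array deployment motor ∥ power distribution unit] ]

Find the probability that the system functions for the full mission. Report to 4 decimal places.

R(battery charge regulator) = exp(−0.000433 × 200) = 0.917044
R(shunt driver) = exp(−0.00100 × 200) = 0.818731
R(bus voltage limiter) = exp(−0.000137 × 200) = 0.972972
R(array deployment motor) = exp(−0.000325 × 200) = 0.937067
R(power distribution unit) = exp(−0.00105 × 200) = 0.810584
Parallel (battery charge regulator and shunt driver): 1 − (1 − 0.917044)(1 − 0.818731) = 0.984963
Parallel (array deployment motor and power distribution unit): 1 − (1 − 0.937067)(1 − 0.810584) = 0.988079
Series ([0.984963], bus voltage limiter, and [0.988079]): 0.984963 × 0.972972 × 0.988079 = 0.9469

0.9469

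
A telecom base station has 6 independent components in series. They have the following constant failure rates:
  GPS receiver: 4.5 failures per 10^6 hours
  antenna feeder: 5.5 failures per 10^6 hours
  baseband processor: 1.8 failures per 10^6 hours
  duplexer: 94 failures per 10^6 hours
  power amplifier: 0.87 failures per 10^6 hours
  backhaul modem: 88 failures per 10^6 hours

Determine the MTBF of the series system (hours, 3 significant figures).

5140

Series of exponential components: λ_sys = Σ λ_i
λ_sys = 0.0000045 + 0.0000055 + 0.0000018 + 0.000094 + 0.00000087 + 0.000088 = 1.9467e-04 /h
MTBF = 1 / λ_sys = 5140 h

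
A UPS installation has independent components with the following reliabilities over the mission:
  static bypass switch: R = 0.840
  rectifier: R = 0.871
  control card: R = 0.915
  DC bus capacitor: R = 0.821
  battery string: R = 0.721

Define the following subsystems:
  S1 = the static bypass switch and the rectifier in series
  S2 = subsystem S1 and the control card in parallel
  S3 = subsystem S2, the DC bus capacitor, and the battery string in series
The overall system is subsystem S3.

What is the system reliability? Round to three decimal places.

Series (static bypass switch and rectifier): 0.84000 × 0.87100 = 0.73164
Parallel ([0.73164] and control card): 1 − (1 − 0.73164)(1 − 0.91500) = 0.97719
Series ([0.97719], DC bus capacitor, and battery string): 0.97719 × 0.82100 × 0.72100 = 0.578

0.578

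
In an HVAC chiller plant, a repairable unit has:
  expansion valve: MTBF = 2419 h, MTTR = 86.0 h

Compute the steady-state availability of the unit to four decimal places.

0.9657

A(expansion valve) = MTBF/(MTBF+MTTR) = 2419/(2419+86.0) = 0.9657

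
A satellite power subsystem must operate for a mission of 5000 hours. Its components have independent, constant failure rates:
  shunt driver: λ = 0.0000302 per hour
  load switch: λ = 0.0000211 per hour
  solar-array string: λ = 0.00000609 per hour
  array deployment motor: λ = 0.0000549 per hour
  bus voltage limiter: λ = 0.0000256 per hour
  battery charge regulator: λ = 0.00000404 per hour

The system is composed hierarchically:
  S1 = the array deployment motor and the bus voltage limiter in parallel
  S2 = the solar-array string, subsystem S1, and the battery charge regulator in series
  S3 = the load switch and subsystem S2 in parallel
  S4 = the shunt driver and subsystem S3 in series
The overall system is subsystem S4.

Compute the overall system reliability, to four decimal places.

R(shunt driver) = exp(−0.0000302 × 5000) = 0.859848
R(load switch) = exp(−0.0000211 × 5000) = 0.899874
R(solar-array string) = exp(−0.00000609 × 5000) = 0.970009
R(array deployment motor) = exp(−0.0000549 × 5000) = 0.759952
R(bus voltage limiter) = exp(−0.0000256 × 5000) = 0.879853
R(battery charge regulator) = exp(−0.00000404 × 5000) = 0.980003
Parallel (array deployment motor and bus voltage limiter): 1 − (1 − 0.759952)(1 − 0.879853) = 0.971159
Series (solar-array string, [0.971159], and battery charge regulator): 0.970009 × 0.971159 × 0.980003 = 0.923195
Parallel (load switch and [0.923195]): 1 − (1 − 0.899874)(1 − 0.923195) = 0.992310
Series (shunt driver and [0.992310]): 0.859848 × 0.992310 = 0.8532

0.8532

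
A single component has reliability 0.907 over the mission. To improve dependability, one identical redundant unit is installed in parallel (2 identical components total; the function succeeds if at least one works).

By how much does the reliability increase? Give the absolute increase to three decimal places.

R_before = 0.907
R_after = 1 − (1 − 0.907)^2 = 0.991
ΔR = 0.991 − 0.907 = 0.084

0.084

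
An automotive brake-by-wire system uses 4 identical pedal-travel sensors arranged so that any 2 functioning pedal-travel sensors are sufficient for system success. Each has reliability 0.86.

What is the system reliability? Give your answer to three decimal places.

R = Σ_{i=2}^{4} C(4,i) p^i (1−p)^{4−i} with p = 0.86
C(4,2)·0.86^2·0.14^2 = 0.08698
C(4,3)·0.86^3·0.14^1 = 0.35619
C(4,4)·0.86^4·0.14^0 = 0.54701
Sum = 0.990

0.990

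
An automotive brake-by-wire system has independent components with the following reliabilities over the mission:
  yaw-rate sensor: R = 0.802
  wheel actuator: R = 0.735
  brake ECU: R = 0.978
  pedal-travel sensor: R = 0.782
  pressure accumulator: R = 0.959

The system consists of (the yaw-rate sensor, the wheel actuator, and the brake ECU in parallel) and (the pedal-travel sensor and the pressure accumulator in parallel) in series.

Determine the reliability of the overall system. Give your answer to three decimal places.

0.990

Parallel (yaw-rate sensor, wheel actuator, and brake ECU): 1 − (1 − 0.80200)(1 − 0.73500)(1 − 0.97800) = 0.99885
Parallel (pedal-travel sensor and pressure accumulator): 1 − (1 − 0.78200)(1 − 0.95900) = 0.99106
Series ([0.99885] and [0.99106]): 0.99885 × 0.99106 = 0.990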